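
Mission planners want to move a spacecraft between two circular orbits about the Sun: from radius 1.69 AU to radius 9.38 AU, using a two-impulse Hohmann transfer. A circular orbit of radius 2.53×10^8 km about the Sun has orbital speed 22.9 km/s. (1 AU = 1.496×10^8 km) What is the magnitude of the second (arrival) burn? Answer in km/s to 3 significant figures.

Δv₂ = 4.35 km/s

From the circular-orbit relation v² = μ/r at r = 2.53×10^8 km: μ = v²r = (22.9)² × 2.53×10^8 = 1.32676×10^11 km³/s².
In km: r₁ = 1.69 × 1.496×10^8 = 2.52824×10^8 km; r₂ = 9.38 × 1.496×10^8 = 1.403248×10^9 km.
Semi-major axis of the transfer orbit: a_t = (2.52824×10^8 + 1.403248×10^9)/2 = 8.28036×10^8 km.
Circular speed at r = 1.403248×10^9 km: v_c = √(μ/r) = 9.724 km/s.
Vis-viva on the transfer ellipse at r = 1.403248×10^9 km gives v_t = √[μ(2/r − 1/a_t)] = 5.373 km/s.
Δv₂ = |v_t − v_c| = |5.373 − 9.724| = 4.351 km/s.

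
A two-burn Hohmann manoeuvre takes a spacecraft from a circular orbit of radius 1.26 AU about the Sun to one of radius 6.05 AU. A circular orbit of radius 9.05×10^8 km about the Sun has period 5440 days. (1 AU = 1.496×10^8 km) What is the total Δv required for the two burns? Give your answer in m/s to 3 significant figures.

Δv = 12600 m/s

From Kepler's third law T² = 4π²r³/μ at r = 9.05×10^8 km, T = 5440 days = 5440 × 86400 s = 4.70016×10^8 s: μ = 4π²r³/T² = 1.32459×10^11 km³/s².
In km: r₁ = 1.26 × 1.496×10^8 = 1.88496×10^8 km; r₂ = 6.05 × 1.496×10^8 = 9.0508×10^8 km.
Transfer-ellipse semi-major axis a_t = (r₁ + r₂)/2 = (1.88496×10^8 + 9.0508×10^8)/2 = 5.46788×10^8 km.
Circular speed at r₁: v₁ = √(μ/r₁) = √(1.32459×10^11/1.88496×10^8) = 26.5087 km/s.
Transfer-orbit speed at r₁ (vis-viva equation): v_p = √[μ(2/r₁ − 1/a_t)] = 34.1054 km/s.
First burn Δv₁ = |v_p − v₁| = 7.597 km/s.
At r₂, v₂ = √(μ/r₂) = 12.098 km/s.
Transfer-orbit speed at r₂: v_a = √[μ(2/r₂ − 1/a_t)] = 7.1029 km/s.
Second burn Δv₂ = |v₂ − v_a| = 4.995 km/s.
Δv = Δv₁ + Δv₂ = 7.597 + 4.995 = 12.59 km/s.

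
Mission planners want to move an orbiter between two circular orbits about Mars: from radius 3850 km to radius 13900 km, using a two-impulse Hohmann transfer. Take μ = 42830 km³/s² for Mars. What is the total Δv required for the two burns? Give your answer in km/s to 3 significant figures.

Transfer-ellipse semi-major axis a_t = (r₁ + r₂)/2 = (3850 + 13900)/2 = 8875 km.
Circular speed at r₁: v₁ = √(μ/r₁) = √(42830/3850) = 3.33537 km/s.
On the transfer ellipse at r₁, vis-viva equation gives v_p = √[μ(2/r₁ − 1/a_t)] = 4.17414 km/s.
First burn Δv₁ = |v_p − v₁| = 0.8388 km/s.
Circular speed at r₂: v₂ = √(μ/r₂) = 1.75536 km/s.
Transfer-orbit speed at r₂: v_a = √[μ(2/r₂ − 1/a_t)] = 1.15615 km/s.
Second burn Δv₂ = |v₂ − v_a| = 0.5992 km/s.
Δv = Δv₁ + Δv₂ = 0.8388 + 0.5992 = 1.438 km/s.

Δv = 1.44 km/s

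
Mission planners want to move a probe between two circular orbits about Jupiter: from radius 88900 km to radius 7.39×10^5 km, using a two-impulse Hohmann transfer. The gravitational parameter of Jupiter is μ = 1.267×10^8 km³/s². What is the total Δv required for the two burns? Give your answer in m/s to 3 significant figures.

Δv = 19700 m/s

The Hohmann ellipse has a_t = (r₁ + r₂)/2 = 4.1395×10^5 km.
At r₁ the circular-orbit speed is v₁ = √(μ/r₁) = 37.75 km/s.
On the transfer ellipse at r₁, vis-viva gives v_p = √[μ(2/r₁ − 1/a_t)] = 50.44 km/s.
First burn Δv₁ = |v_p − v₁| = 12.69 km/s.
At r₂, v₂ = √(μ/r₂) = 13.094 km/s.
Transfer-orbit speed at r₂: v_a = √[μ(2/r₂ − 1/a_t)] = 6.0680 km/s.
Second burn Δv₂ = |v₂ − v_a| = 7.026 km/s.
Total Δv = Δv₁ + Δv₂ = 19.72 km/s.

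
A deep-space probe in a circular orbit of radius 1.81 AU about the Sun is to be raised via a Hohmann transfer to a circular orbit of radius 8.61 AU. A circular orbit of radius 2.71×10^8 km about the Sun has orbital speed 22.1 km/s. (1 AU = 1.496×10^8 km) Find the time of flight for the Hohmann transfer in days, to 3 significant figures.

From the circular-orbit relation v² = μ/r at r = 2.71×10^8 km: μ = v²r = (22.1)² × 2.71×10^8 = 1.32359×10^11 km³/s².
In km: r₁ = 1.81 × 1.496×10^8 = 2.70776×10^8 km; r₂ = 8.61 × 1.496×10^8 = 1.288056×10^9 km.
The Hohmann ellipse has a_t = (r₁ + r₂)/2 = 7.79416×10^8 km.
Transfer time t = π√(a_t³/μ) = π√((7.79416×10^8)³ / 1.32359×10^11) = 1.879×10^8 s.
Converting: 1.879×10^8 s ÷ 86400 s/day = 2170 days.

t = 2170 days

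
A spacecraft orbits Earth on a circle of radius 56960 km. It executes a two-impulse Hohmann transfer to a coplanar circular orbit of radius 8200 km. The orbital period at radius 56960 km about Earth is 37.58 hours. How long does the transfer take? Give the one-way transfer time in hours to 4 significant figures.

t = 8.128 hours

From Kepler's third law T² = 4π²r³/μ at r = 56960 km, T = 37.58 hours = 37.58 × 3600 s = 1.35288×10^5 s: μ = 4π²r³/T² = 3.98613×10^5 km³/s².
Semi-major axis of the transfer orbit: a_t = (56960 + 8200)/2 = 32580 km.
By Kepler's third law the transfer-orbit period is T = 2π√(a_t³/μ), so t = T/2 = 29260 s.
Converting: 29260 s ÷ 3600 s/hour = 8.128 hours.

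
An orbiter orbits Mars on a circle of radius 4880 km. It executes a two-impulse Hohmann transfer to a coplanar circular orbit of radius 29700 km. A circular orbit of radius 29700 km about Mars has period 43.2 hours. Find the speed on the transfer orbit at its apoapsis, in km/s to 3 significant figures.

From Kepler's third law T² = 4π²r³/μ at r = 29700 km, T = 43.2 hours = 43.2 × 3600 s = 1.5552×10^5 s: μ = 4π²r³/T² = 42761.9 km³/s².
Transfer-ellipse semi-major axis a_t = (r₁ + r₂)/2 = (4880 + 29700)/2 = 17290 km.
At apoapsis, r = 29700 km.
From the vis-viva equation, v = √[μ(2/r − 1/a_t)] = 0.6375 km/s.

v = 0.637 km/s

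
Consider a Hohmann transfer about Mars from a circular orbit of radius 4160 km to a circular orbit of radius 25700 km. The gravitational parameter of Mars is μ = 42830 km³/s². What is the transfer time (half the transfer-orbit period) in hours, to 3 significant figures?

Transfer-ellipse semi-major axis a_t = (r₁ + r₂)/2 = (4160 + 25700)/2 = 14930 km.
By Kepler's third law the transfer-orbit period is T = 2π√(a_t³/μ), so t = T/2 = 27690 s.
Converting: 27690 s ÷ 3600 s/hour = 7.69 hours.

t = 7.69 hours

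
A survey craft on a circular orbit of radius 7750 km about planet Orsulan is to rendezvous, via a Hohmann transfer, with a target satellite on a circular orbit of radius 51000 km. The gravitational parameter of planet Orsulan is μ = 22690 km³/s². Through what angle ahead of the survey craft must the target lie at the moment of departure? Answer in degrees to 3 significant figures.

The Hohmann ellipse has a_t = (r₁ + r₂)/2 = 29375 km.
The half-period of the transfer ellipse is t = π√(a_t³/μ) = 1.0500×10^5 s.
Target angular speed ω₂ = √(μ/r₂³) = 1.3079×10^-5 rad/s.
Angle swept by the target during transfer: ω₂·t = 1.3733 rad = 78.68°.
The survey craft traverses 180° on the transfer ellipse, so the target must lead by 180° − 78.68° = 101°.

φ = 101°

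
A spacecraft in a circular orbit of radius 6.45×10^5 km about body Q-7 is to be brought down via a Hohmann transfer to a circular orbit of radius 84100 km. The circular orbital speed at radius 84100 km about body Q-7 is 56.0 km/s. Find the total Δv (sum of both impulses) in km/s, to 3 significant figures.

Δv = 29.0 km/s

From the circular-orbit relation v² = μ/r at r = 84100 km: μ = v²r = (56.0)² × 84100 = 2.63738×10^8 km³/s².
Transfer-ellipse semi-major axis a_t = (r₁ + r₂)/2 = (6.450×10^5 + 84100)/2 = 3.6455×10^5 km.
Circular speed at r₁: v₁ = √(μ/r₁) = √(2.63738×10^8/6.450×10^5) = 20.22 km/s.
On the transfer ellipse at r₁, vis-viva equation gives v_a = √[μ(2/r₁ − 1/a_t)] = 9.712 km/s.
First burn Δv₁ = |v_a − v₁| = 10.51 km/s.
At r₂, v₂ = √(μ/r₂) = 56.00 km/s.
Transfer-orbit speed at r₂: v_p = √[μ(2/r₂ − 1/a_t)] = 74.49 km/s.
Second burn Δv₂ = |v₂ − v_p| = 18.49 km/s.
Δv = Δv₁ + Δv₂ = 10.51 + 18.49 = 29.00 km/s.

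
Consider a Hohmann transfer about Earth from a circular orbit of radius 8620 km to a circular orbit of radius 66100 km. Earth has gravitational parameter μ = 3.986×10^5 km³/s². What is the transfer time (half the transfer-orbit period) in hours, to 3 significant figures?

t = 9.98 hours

Transfer-ellipse semi-major axis a_t = (r₁ + r₂)/2 = (8620 + 66100)/2 = 37360 km.
By Kepler's third law the transfer-orbit period is T = 2π√(a_t³/μ), so t = T/2 = 35930 s.
Converting: 35930 s ÷ 3600 s/hour = 9.98 hours.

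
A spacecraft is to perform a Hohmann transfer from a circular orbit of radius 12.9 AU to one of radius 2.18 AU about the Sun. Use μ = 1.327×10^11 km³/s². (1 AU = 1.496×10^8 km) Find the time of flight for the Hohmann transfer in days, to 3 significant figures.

t = 3780 days

In km: r₁ = 12.9 × 1.496×10^8 = 1.92984×10^9 km; r₂ = 2.18 × 1.496×10^8 = 3.26128×10^8 km.
Semi-major axis of the transfer orbit: a_t = (1.92984×10^9 + 3.26128×10^8)/2 = 1.127984×10^9 km.
By Kepler's third law the transfer-orbit period is T = 2π√(a_t³/μ), so t = T/2 = 3.267×10^8 s.
Converting: 3.267×10^8 s ÷ 86400 s/day = 3780 days.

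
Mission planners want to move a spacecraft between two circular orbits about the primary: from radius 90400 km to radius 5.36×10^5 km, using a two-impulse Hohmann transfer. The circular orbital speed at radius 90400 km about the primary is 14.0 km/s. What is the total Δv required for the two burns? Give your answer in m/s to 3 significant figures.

From the circular-orbit relation v² = μ/r at r = 90400 km: μ = v²r = (14.0)² × 90400 = 1.77184×10^7 km³/s².
Transfer-ellipse semi-major axis a_t = (r₁ + r₂)/2 = (90400 + 5.360×10^5)/2 = 3.132×10^5 km.
At r₁ the circular-orbit speed is v₁ = √(μ/r₁) = 14.0000 km/s.
On the transfer ellipse at r₁, vis-viva gives v_p = √[μ(2/r₁ − 1/a_t)] = 18.3147 km/s.
First burn Δv₁ = |v_p − v₁| = 4.3147 km/s.
Circular speed at r₂: v₂ = √(μ/r₂) = 5.7495 km/s.
Transfer-orbit speed at r₂: v_a = √[μ(2/r₂ − 1/a_t)] = 3.0889 km/s.
Second burn Δv₂ = |v₂ − v_a| = 2.6606 km/s.
Δv = Δv₁ + Δv₂ = 4.3147 + 2.6606 = 6.975 km/s.

Δv = 6980 m/s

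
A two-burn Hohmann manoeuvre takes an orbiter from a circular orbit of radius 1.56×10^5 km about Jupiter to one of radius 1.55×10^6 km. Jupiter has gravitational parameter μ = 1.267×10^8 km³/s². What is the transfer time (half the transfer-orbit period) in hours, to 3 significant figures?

t = 61.1 hours

Transfer-ellipse semi-major axis a_t = (r₁ + r₂)/2 = (1.560×10^5 + 1.550×10^6)/2 = 8.530×10^5 km.
Transfer time t = π√(a_t³/μ) = π√((8.530×10^5)³ / 1.267×10^8) = 2.199×10^5 s.
Converting: 2.199×10^5 s ÷ 3600 s/hour = 61.1 hours.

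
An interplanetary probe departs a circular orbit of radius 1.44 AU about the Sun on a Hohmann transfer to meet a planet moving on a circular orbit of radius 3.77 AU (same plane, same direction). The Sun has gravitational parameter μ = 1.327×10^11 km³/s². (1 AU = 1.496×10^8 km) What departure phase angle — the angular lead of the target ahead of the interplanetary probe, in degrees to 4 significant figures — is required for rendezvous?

φ = 76.61°

In km: r₁ = 1.44 × 1.496×10^8 = 2.15424×10^8 km; r₂ = 3.77 × 1.496×10^8 = 5.63992×10^8 km.
Transfer-ellipse semi-major axis a_t = (r₁ + r₂)/2 = (2.15424×10^8 + 5.63992×10^8)/2 = 3.89708×10^8 km.
Transfer time t = π√(a_t³/μ) = 6.63473×10^7 s.
Target angular speed ω₂ = √(μ/r₂³) = 2.71973×10^-8 rad/s.
Angle swept by the target during transfer: ω₂·t = 1.8045 rad = 103.39°.
The interplanetary probe traverses 180° on the transfer ellipse, so the target must lead by 180° − 103.39° = 76.61°.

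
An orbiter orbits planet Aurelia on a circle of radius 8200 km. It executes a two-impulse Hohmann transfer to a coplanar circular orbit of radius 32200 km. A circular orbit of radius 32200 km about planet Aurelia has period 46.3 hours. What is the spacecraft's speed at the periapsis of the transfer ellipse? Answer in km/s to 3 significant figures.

v = 3.04 km/s

From Kepler's third law T² = 4π²r³/μ at r = 32200 km, T = 46.3 hours = 46.3 × 3600 s = 1.6668×10^5 s: μ = 4π²r³/T² = 47441.7 km³/s².
Semi-major axis of the transfer orbit: a_t = (8200 + 32200)/2 = 20200 km.
The periapsis of the transfer ellipse is at r = 8200 km.
From the vis-viva equation, v = √[μ(2/r − 1/a_t)] = 3.037 km/s.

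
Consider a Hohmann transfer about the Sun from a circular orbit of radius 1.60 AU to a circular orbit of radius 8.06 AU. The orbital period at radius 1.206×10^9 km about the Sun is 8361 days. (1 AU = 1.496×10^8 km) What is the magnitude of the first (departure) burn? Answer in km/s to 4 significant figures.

From Kepler's third law T² = 4π²r³/μ at r = 1.206×10^9 km, T = 8361 days = 8361 × 86400 s = 7.223904×10^8 s: μ = 4π²r³/T² = 1.32696×10^11 km³/s².
In km: r₁ = 1.60 × 1.496×10^8 = 2.3936×10^8 km; r₂ = 8.06 × 1.496×10^8 = 1.205776×10^9 km.
The Hohmann ellipse has a_t = (r₁ + r₂)/2 = 7.22568×10^8 km.
On the circular orbit at r = 2.3936×10^8 km, v_c = √(μ/r) = 23.55 km/s.
Transfer-orbit speed at the same r (vis-viva, a = a_t): v_t = √[μ(2/r − 1/a_t)] = 30.42 km/s.
Δv₁ = |v_t − v_c| = |30.42 − 23.55| = 6.870 km/s.

Δv₁ = 6.870 km/s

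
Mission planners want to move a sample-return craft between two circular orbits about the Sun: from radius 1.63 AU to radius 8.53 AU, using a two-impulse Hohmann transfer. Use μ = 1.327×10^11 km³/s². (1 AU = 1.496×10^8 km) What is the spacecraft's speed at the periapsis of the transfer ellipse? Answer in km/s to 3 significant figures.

v = 30.2 km/s

In km: r₁ = 1.63 × 1.496×10^8 = 2.43848×10^8 km; r₂ = 8.53 × 1.496×10^8 = 1.276088×10^9 km.
The Hohmann ellipse has a_t = (r₁ + r₂)/2 = 7.59968×10^8 km.
At periapsis, r = 2.43848×10^8 km.
Applying v² = μ(2/r − 1/a_t): v = 30.23 km/s.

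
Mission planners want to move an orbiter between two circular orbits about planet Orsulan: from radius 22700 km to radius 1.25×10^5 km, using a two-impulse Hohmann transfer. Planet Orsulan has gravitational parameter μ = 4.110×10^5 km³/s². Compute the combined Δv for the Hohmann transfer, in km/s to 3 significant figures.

Δv = 2.09 km/s

The Hohmann ellipse has a_t = (r₁ + r₂)/2 = 73850 km.
At r₁ the circular-orbit speed is v₁ = √(μ/r₁) = 4.255 km/s.
On the transfer ellipse at r₁, v² = μ(2/r − 1/a) gives v_p = √[μ(2/r₁ − 1/a_t)] = 5.536 km/s.
First burn Δv₁ = |v_p − v₁| = 1.281 km/s.
Circular speed at r₂: v₂ = √(μ/r₂) = 1.813 km/s.
Transfer-orbit speed at r₂: v_a = √[μ(2/r₂ − 1/a_t)] = 1.005 km/s.
Second burn Δv₂ = |v₂ − v_a| = 0.8080 km/s.
Δv = Δv₁ + Δv₂ = 1.281 + 0.8080 = 2.089 km/s.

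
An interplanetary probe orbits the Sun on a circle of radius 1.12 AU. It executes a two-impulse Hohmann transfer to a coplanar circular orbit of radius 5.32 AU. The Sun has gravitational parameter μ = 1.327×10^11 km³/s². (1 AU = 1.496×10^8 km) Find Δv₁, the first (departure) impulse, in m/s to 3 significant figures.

In km: r₁ = 1.12 × 1.496×10^8 = 1.67552×10^8 km; r₂ = 5.32 × 1.496×10^8 = 7.95872×10^8 km.
Semi-major axis of the transfer orbit: a_t = (1.67552×10^8 + 7.95872×10^8)/2 = 4.81712×10^8 km.
On the circular orbit at r = 1.67552×10^8 km, v_c = √(μ/r) = 28.142 km/s.
Vis-viva on the transfer ellipse at r = 1.67552×10^8 km gives v_t = √[μ(2/r − 1/a_t)] = 36.173 km/s.
Δv₁ = |v_t − v_c| = |36.173 − 28.142| = 8.031 km/s.

Δv₁ = 8030 m/s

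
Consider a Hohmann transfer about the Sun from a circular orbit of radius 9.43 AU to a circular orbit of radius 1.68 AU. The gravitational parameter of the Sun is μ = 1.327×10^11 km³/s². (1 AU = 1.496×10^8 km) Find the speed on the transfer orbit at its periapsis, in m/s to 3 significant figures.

v = 29900 m/s

In km: r₁ = 9.43 × 1.496×10^8 = 1.410728×10^9 km; r₂ = 1.68 × 1.496×10^8 = 2.51328×10^8 km.
The Hohmann ellipse has a_t = (r₁ + r₂)/2 = 8.31028×10^8 km.
At periapsis, r = 2.51328×10^8 km.
Vis-viva: v = √[μ(2/r − 1/a_t)] = √[1.327×10^11 × (2/2.51328×10^8 − 1/8.31028×10^8)] = 29.94 km/s.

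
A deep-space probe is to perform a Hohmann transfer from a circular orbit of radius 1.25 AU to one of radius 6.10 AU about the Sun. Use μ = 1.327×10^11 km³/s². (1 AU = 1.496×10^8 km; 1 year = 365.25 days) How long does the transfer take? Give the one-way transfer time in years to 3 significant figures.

In km: r₁ = 1.25 × 1.496×10^8 = 1.870×10^8 km; r₂ = 6.10 × 1.496×10^8 = 9.1256×10^8 km.
Transfer-ellipse semi-major axis a_t = (r₁ + r₂)/2 = (1.870×10^8 + 9.1256×10^8)/2 = 5.4978×10^8 km.
By Kepler's third law the transfer-orbit period is T = 2π√(a_t³/μ), so t = T/2 = 1.112×10^8 s.
Converting: 1.112×10^8 s ÷ 3.15576×10^7 s/year (365.25 × 86400) = 3.52 years.

t = 3.52 years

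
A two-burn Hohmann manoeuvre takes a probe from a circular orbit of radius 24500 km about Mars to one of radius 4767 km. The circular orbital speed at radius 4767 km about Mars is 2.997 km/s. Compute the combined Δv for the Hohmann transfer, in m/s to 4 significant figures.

Δv = 1448 m/s

From the circular-orbit relation v² = μ/r at r = 4767 km: μ = v²r = (2.997)² × 4767 = 42817.2 km³/s².
Semi-major axis of the transfer orbit: a_t = (24500 + 4767)/2 = 14633.5 km.
At r₁ the circular-orbit speed is v₁ = √(μ/r₁) = 1.322 km/s.
On the transfer ellipse at r₁, v² = μ(2/r − 1/a) gives v_a = √[μ(2/r₁ − 1/a_t)] = 0.7545 km/s.
First burn Δv₁ = |v_a − v₁| = 0.5675 km/s.
Circular speed at r₂: v₂ = √(μ/r₂) = 2.9970 km/s.
Transfer-orbit speed at r₂: v_p = √[μ(2/r₂ − 1/a_t)] = 3.8779 km/s.
Second burn Δv₂ = |v₂ − v_p| = 0.8809 km/s.
Δv = Δv₁ + Δv₂ = 0.5675 + 0.8809 = 1.448 km/s.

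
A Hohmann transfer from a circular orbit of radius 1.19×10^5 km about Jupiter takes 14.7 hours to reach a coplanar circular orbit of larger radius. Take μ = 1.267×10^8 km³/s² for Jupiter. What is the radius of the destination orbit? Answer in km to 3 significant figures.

Transfer time t = 14.7 hours = 52920 s, and t = π√(a_t³/μ).
So a_t = (μ t²/π²)^(1/3) = (1.267×10^8 × (52920)² / π²)^(1/3) = 3.3004×10^5 km.
Since a_t = (r₁ + r₂)/2, r₂ = 2a_t − r₁ = 2×3.3004×10^5 − 1.190×10^5 = 5.4108×10^5 km.

r₂ = 5.41×10^5 km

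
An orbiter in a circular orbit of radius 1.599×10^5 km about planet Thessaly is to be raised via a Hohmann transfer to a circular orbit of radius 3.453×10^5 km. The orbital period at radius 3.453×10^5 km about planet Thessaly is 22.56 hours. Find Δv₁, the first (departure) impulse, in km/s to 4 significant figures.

From Kepler's third law T² = 4π²r³/μ at r = 3.453×10^5 km, T = 22.56 hours = 22.56 × 3600 s = 81216 s: μ = 4π²r³/T² = 2.46415×10^8 km³/s².
Semi-major axis of the transfer orbit: a_t = (1.599×10^5 + 3.453×10^5)/2 = 2.526×10^5 km.
On the circular orbit at r = 1.599×10^5 km, v_c = √(μ/r) = 39.2563 km/s.
Vis-viva on the transfer ellipse at r = 1.599×10^5 km gives v_t = √[μ(2/r − 1/a_t)] = 45.8977 km/s.
Δv₁ = |v_t − v_c| = |45.8977 − 39.2563| = 6.641 km/s.

Δv₁ = 6.641 km/s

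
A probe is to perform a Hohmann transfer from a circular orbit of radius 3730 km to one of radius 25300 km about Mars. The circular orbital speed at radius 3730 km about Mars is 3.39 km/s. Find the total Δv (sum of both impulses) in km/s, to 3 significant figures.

From the circular-orbit relation v² = μ/r at r = 3730 km: μ = v²r = (3.39)² × 3730 = 42865.5 km³/s².
Semi-major axis of the transfer orbit: a_t = (3730 + 25300)/2 = 14515 km.
Circular speed at r₁: v₁ = √(μ/r₁) = √(42865.5/3730) = 3.3900 km/s.
On the transfer ellipse at r₁, vis-viva equation gives v_p = √[μ(2/r₁ − 1/a_t)] = 4.4756 km/s.
First burn Δv₁ = |v_p − v₁| = 1.0856 km/s.
Circular speed at r₂: v₂ = √(μ/r₂) = 1.30165 km/s.
Transfer-orbit speed at r₂: v_a = √[μ(2/r₂ − 1/a_t)] = 0.659842 km/s.
Second burn Δv₂ = |v₂ − v_a| = 0.64181 km/s.
Δv = Δv₁ + Δv₂ = 1.0856 + 0.64181 = 1.727 km/s.

Δv = 1.73 km/s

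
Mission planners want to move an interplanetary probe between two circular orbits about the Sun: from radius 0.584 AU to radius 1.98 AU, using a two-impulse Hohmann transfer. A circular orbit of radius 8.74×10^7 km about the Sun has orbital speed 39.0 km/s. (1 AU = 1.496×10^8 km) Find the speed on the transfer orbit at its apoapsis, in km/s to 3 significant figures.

From the circular-orbit relation v² = μ/r at r = 8.74×10^7 km: μ = v²r = (39.0)² × 8.74×10^7 = 1.32935×10^11 km³/s².
In km: r₁ = 0.584 × 1.496×10^8 = 8.73664×10^7 km; r₂ = 1.98 × 1.496×10^8 = 2.96208×10^8 km.
Semi-major axis of the transfer orbit: a_t = (8.73664×10^7 + 2.96208×10^8)/2 = 1.917872×10^8 km.
The apoapsis of the transfer ellipse is at r = 2.96208×10^8 km.
From the vis-viva equation, v = √[μ(2/r − 1/a_t)] = 14.30 km/s.

v = 14.3 km/s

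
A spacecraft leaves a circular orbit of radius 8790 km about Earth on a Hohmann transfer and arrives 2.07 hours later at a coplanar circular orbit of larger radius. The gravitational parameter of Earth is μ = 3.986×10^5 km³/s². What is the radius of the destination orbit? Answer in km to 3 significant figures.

r₂ = 17400 km

Transfer time t = 2.07 hours = 7452 s, and t = π√(a_t³/μ).
So a_t = (μ t²/π²)^(1/3) = (3.986×10^5 × (7452)² / π²)^(1/3) = 13090 km.
Since a_t = (r₁ + r₂)/2, r₂ = 2a_t − r₁ = 2×13090 − 8790 = 17390 km.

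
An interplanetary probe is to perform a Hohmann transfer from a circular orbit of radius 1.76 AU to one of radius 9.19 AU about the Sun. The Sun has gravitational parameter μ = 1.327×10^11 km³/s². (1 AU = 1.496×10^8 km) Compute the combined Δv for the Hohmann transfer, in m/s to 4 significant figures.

In km: r₁ = 1.76 × 1.496×10^8 = 2.63296×10^8 km; r₂ = 9.19 × 1.496×10^8 = 1.374824×10^9 km.
Semi-major axis of the transfer orbit: a_t = (2.63296×10^8 + 1.374824×10^9)/2 = 8.1906×10^8 km.
At r₁ the circular-orbit speed is v₁ = √(μ/r₁) = 22.450 km/s.
On the transfer ellipse at r₁, vis-viva equation gives v_p = √[μ(2/r₁ − 1/a_t)] = 29.086 km/s.
First burn Δv₁ = |v_p − v₁| = 6.636 km/s.
At r₂, v₂ = √(μ/r₂) = 9.8245 km/s.
Transfer-orbit speed at r₂: v_a = √[μ(2/r₂ − 1/a_t)] = 5.5703 km/s.
Second burn Δv₂ = |v₂ − v_a| = 4.254 km/s.
Total Δv = Δv₁ + Δv₂ = 10.89 km/s.

Δv = 10890 m/s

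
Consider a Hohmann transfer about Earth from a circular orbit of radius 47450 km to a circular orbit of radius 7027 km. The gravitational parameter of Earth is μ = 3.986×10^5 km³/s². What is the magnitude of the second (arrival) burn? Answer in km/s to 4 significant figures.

Δv₂ = 2.409 km/s

The Hohmann ellipse has a_t = (r₁ + r₂)/2 = 27238.5 km.
On the circular orbit at r = 7027 km, v_c = √(μ/r) = 7.532 km/s.
Vis-viva on the transfer ellipse at r = 7027 km gives v_t = √[μ(2/r − 1/a_t)] = 9.941 km/s.
Δv₂ = |v_t − v_c| = |9.941 − 7.532| = 2.409 km/s.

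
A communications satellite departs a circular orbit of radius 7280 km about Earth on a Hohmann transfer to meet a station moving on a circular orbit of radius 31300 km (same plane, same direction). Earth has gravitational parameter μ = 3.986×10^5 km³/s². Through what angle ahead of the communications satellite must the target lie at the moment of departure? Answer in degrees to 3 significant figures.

φ = 92.9°

Transfer-ellipse semi-major axis a_t = (r₁ + r₂)/2 = (7280 + 31300)/2 = 19290 km.
Transfer time t = π√(a_t³/μ) = 13330 s.
Target angular speed ω₂ = √(μ/r₂³) = 1.140×10^-4 rad/s.
Angle swept by the target during transfer: ω₂·t = 1.520 rad = 87.09°.
Arrival is 180° from departure on the ellipse, so φ = 180° − 87.09° = 92.9°.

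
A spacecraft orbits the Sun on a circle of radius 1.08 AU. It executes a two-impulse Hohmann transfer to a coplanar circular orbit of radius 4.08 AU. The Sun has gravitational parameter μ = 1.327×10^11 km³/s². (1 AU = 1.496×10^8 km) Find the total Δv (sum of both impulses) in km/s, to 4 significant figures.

In km: r₁ = 1.08 × 1.496×10^8 = 1.61568×10^8 km; r₂ = 4.08 × 1.496×10^8 = 6.10368×10^8 km.
Transfer-ellipse semi-major axis a_t = (r₁ + r₂)/2 = (1.61568×10^8 + 6.10368×10^8)/2 = 3.85968×10^8 km.
At r₁ the circular-orbit speed is v₁ = √(μ/r₁) = 28.6588 km/s.
On the transfer ellipse at r₁, vis-viva gives v_p = √[μ(2/r₁ − 1/a_t)] = 36.0394 km/s.
First burn Δv₁ = |v_p − v₁| = 7.381 km/s.
Circular speed at r₂: v₂ = √(μ/r₂) = 14.745 km/s.
Transfer-orbit speed at r₂: v_a = √[μ(2/r₂ − 1/a_t)] = 9.5399 km/s.
Second burn Δv₂ = |v₂ − v_a| = 5.205 km/s.
Total Δv = Δv₁ + Δv₂ = 12.59 km/s.

Δv = 12.59 km/s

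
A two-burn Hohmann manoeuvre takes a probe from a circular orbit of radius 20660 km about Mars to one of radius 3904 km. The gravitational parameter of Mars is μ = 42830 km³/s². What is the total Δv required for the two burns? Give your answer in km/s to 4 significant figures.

Δv = 1.612 km/s

The Hohmann ellipse has a_t = (r₁ + r₂)/2 = 12282 km.
Circular speed at r₁: v₁ = √(μ/r₁) = √(42830/20660) = 1.43982 km/s.
Transfer-orbit speed at r₁ (v² = μ(2/r − 1/a)): v_a = √[μ(2/r₁ − 1/a_t)] = 0.811763 km/s.
First burn Δv₁ = |v_a − v₁| = 0.6281 km/s.
Circular speed at r₂: v₂ = √(μ/r₂) = 3.31222 km/s.
Transfer-orbit speed at r₂: v_p = √[μ(2/r₂ − 1/a_t)] = 4.29586 km/s.
Second burn Δv₂ = |v₂ − v_p| = 0.9836 km/s.
Total Δv = Δv₁ + Δv₂ = 1.612 km/s.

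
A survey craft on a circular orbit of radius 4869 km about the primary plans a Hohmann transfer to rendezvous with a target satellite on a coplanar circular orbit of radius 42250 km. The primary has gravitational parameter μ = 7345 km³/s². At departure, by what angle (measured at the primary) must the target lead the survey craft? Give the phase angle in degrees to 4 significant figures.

φ = 105.0°

Transfer-ellipse semi-major axis a_t = (r₁ + r₂)/2 = (4869 + 42250)/2 = 23559.5 km.
The half-period of the transfer ellipse is t = π√(a_t³/μ) = 1.325571×10^5 s.
Target angular speed ω₂ = √(μ/r₂³) = 9.868606×10^-6 rad/s.
Angle swept by the target during transfer: ω₂·t = 1.308154 rad = 74.952°.
Arrival is 180° from departure on the ellipse, so φ = 180° − 74.952° = 105.0°.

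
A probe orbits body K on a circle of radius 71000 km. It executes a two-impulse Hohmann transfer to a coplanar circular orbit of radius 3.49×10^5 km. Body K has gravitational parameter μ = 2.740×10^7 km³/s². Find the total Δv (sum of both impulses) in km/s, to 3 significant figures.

The Hohmann ellipse has a_t = (r₁ + r₂)/2 = 2.100×10^5 km.
At r₁ the circular-orbit speed is v₁ = √(μ/r₁) = 19.64 km/s.
On the transfer ellipse at r₁, vis-viva equation gives v_p = √[μ(2/r₁ − 1/a_t)] = 25.32 km/s.
First burn Δv₁ = |v_p − v₁| = 5.680 km/s.
At r₂, v₂ = √(μ/r₂) = 8.861 km/s.
Transfer-orbit speed at r₂: v_a = √[μ(2/r₂ − 1/a_t)] = 5.152 km/s.
Second burn Δv₂ = |v₂ − v_a| = 3.709 km/s.
Total Δv = Δv₁ + Δv₂ = 9.389 km/s.

Δv = 9.39 km/s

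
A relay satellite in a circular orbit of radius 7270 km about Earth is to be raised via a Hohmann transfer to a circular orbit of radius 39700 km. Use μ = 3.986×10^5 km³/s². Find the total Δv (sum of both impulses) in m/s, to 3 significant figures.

Semi-major axis of the transfer orbit: a_t = (7270 + 39700)/2 = 23485 km.
Circular speed at r₁: v₁ = √(μ/r₁) = √(3.986×10^5/7270) = 7.4046 km/s.
On the transfer ellipse at r₁, vis-viva equation gives v_p = √[μ(2/r₁ − 1/a_t)] = 9.6272 km/s.
First burn Δv₁ = |v_p − v₁| = 2.2226 km/s.
Circular speed at r₂: v₂ = √(μ/r₂) = 3.16864 km/s.
Transfer-orbit speed at r₂: v_a = √[μ(2/r₂ − 1/a_t)] = 1.76297 km/s.
Second burn Δv₂ = |v₂ − v_a| = 1.4057 km/s.
Total Δv = Δv₁ + Δv₂ = 3.628 km/s.

Δv = 3630 m/s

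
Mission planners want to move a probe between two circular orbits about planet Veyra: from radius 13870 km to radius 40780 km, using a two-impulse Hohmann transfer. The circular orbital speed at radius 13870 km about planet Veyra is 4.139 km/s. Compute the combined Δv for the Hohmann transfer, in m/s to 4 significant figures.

From the circular-orbit relation v² = μ/r at r = 13870 km: μ = v²r = (4.139)² × 13870 = 2.37611×10^5 km³/s².
The Hohmann ellipse has a_t = (r₁ + r₂)/2 = 27325 km.
Circular speed at r₁: v₁ = √(μ/r₁) = √(2.37611×10^5/13870) = 4.13900 km/s.
On the transfer ellipse at r₁, vis-viva gives v_p = √[μ(2/r₁ − 1/a_t)] = 5.05637 km/s.
First burn Δv₁ = |v_p − v₁| = 0.91737 km/s.
Circular speed at r₂: v₂ = √(μ/r₂) = 2.41385 km/s.
Transfer-orbit speed at r₂: v_a = √[μ(2/r₂ − 1/a_t)] = 1.71976 km/s.
Second burn Δv₂ = |v₂ − v_a| = 0.69409 km/s.
Total Δv = Δv₁ + Δv₂ = 1.611 km/s.

Δv = 1611 m/s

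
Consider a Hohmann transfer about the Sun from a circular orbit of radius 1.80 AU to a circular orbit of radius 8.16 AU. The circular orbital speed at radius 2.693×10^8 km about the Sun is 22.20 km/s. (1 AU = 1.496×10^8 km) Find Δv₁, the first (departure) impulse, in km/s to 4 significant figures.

From the circular-orbit relation v² = μ/r at r = 2.693×10^8 km: μ = v²r = (22.20)² × 2.693×10^8 = 1.32722×10^11 km³/s².
In km: r₁ = 1.80 × 1.496×10^8 = 2.6928×10^8 km; r₂ = 8.16 × 1.496×10^8 = 1.220736×10^9 km.
Transfer-ellipse semi-major axis a_t = (r₁ + r₂)/2 = (2.6928×10^8 + 1.220736×10^9)/2 = 7.45008×10^8 km.
On the circular orbit at r = 2.6928×10^8 km, v_c = √(μ/r) = 22.2008 km/s.
Transfer-orbit speed at the same r (vis-viva, a = a_t): v_t = √[μ(2/r − 1/a_t)] = 28.4184 km/s.
Δv₁ = |v_t − v_c| = |28.4184 − 22.2008| = 6.218 km/s.

Δv₁ = 6.218 km/s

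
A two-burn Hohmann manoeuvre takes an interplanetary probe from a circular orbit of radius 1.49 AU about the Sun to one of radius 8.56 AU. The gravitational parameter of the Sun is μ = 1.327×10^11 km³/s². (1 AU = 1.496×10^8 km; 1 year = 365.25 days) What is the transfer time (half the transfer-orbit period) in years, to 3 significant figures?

In km: r₁ = 1.49 × 1.496×10^8 = 2.22904×10^8 km; r₂ = 8.56 × 1.496×10^8 = 1.280576×10^9 km.
Semi-major axis of the transfer orbit: a_t = (2.22904×10^8 + 1.280576×10^9)/2 = 7.5174×10^8 km.
Half the transfer-orbit period gives t = π√(a_t³/μ) = 1.778×10^8 s.
Converting: 1.778×10^8 s ÷ 3.15576×10^7 s/year (365.25 × 86400) = 5.63 years.

t = 5.63 years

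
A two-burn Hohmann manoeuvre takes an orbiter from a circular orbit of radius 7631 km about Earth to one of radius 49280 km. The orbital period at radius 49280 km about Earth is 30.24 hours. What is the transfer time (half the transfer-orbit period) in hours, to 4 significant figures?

From Kepler's third law T² = 4π²r³/μ at r = 49280 km, T = 30.24 hours = 30.24 × 3600 s = 1.08864×10^5 s: μ = 4π²r³/T² = 3.98661×10^5 km³/s².
Semi-major axis of the transfer orbit: a_t = (7631 + 49280)/2 = 28455.5 km.
Half the transfer-orbit period gives t = π√(a_t³/μ) = 23883 s.
Converting: 23883 s ÷ 3600 s/hour = 6.634 hours.

t = 6.634 hours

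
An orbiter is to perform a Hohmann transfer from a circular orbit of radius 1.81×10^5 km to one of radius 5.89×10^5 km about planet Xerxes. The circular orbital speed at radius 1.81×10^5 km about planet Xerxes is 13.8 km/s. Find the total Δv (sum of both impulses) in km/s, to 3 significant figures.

Δv = 5.67 km/s

From the circular-orbit relation v² = μ/r at r = 1.81×10^5 km: μ = v²r = (13.8)² × 1.81×10^5 = 3.44696×10^7 km³/s².
Semi-major axis of the transfer orbit: a_t = (1.810×10^5 + 5.890×10^5)/2 = 3.850×10^5 km.
At r₁ the circular-orbit speed is v₁ = √(μ/r₁) = 13.800 km/s.
On the transfer ellipse at r₁, vis-viva equation gives v_p = √[μ(2/r₁ − 1/a_t)] = 17.069 km/s.
First burn Δv₁ = |v_p − v₁| = 3.269 km/s.
Circular speed at r₂: v₂ = √(μ/r₂) = 7.650 km/s.
Transfer-orbit speed at r₂: v_a = √[μ(2/r₂ − 1/a_t)] = 5.245 km/s.
Second burn Δv₂ = |v₂ − v_a| = 2.405 km/s.
Δv = Δv₁ + Δv₂ = 3.269 + 2.405 = 5.674 km/s.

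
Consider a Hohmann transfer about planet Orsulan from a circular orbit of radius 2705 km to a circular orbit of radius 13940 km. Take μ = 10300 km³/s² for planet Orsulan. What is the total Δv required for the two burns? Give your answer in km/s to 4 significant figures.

Semi-major axis of the transfer orbit: a_t = (2705 + 13940)/2 = 8322.5 km.
Circular speed at r₁: v₁ = √(μ/r₁) = √(10300/2705) = 1.95135 km/s.
Transfer-orbit speed at r₁ (v² = μ(2/r − 1/a)): v_p = √[μ(2/r₁ − 1/a_t)] = 2.52545 km/s.
First burn Δv₁ = |v_p − v₁| = 0.5741 km/s.
At r₂, v₂ = √(μ/r₂) = 0.8596 km/s.
Transfer-orbit speed at r₂: v_a = √[μ(2/r₂ − 1/a_t)] = 0.4901 km/s.
Second burn Δv₂ = |v₂ − v_a| = 0.3695 km/s.
Δv = Δv₁ + Δv₂ = 0.5741 + 0.3695 = 0.9436 km/s.

Δv = 0.9436 km/s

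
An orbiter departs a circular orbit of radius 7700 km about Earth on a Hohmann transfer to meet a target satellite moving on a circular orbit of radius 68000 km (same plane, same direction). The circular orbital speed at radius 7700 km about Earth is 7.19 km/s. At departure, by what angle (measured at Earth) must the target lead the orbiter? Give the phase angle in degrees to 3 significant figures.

φ = 105°

From the circular-orbit relation v² = μ/r at r = 7700 km: μ = v²r = (7.19)² × 7700 = 3.98060×10^5 km³/s².
Transfer-ellipse semi-major axis a_t = (r₁ + r₂)/2 = (7700 + 68000)/2 = 37850 km.
Transfer time t = π√(a_t³/μ) = 36667 s.
The target's mean motion on its circular orbit is ω₂ = √(μ/r₂³) = 3.5580×10^-5 rad/s.
Angle swept by the target during transfer: ω₂·t = 1.3046 rad = 74.75°.
Arrival is 180° from departure on the ellipse, so φ = 180° − 74.75° = 105°.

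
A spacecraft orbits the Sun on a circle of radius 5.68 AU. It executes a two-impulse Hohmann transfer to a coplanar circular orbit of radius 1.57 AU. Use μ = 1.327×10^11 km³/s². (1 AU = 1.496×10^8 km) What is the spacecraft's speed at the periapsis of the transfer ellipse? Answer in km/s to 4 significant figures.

In km: r₁ = 5.68 × 1.496×10^8 = 8.49728×10^8 km; r₂ = 1.57 × 1.496×10^8 = 2.34872×10^8 km.
Transfer-ellipse semi-major axis a_t = (r₁ + r₂)/2 = (8.49728×10^8 + 2.34872×10^8)/2 = 5.423×10^8 km.
The periapsis of the transfer ellipse is at r = 2.34872×10^8 km.
From the vis-viva equation, v = √[μ(2/r − 1/a_t)] = 29.75 km/s.

v = 29.75 km/s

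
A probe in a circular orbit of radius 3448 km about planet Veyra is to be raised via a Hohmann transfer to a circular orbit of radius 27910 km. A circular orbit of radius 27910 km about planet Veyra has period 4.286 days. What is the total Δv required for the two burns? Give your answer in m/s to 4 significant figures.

From Kepler's third law T² = 4π²r³/μ at r = 27910 km, T = 4.286 days = 4.286 × 86400 s = 3.703104×10^5 s: μ = 4π²r³/T² = 6259.04 km³/s².
Transfer-ellipse semi-major axis a_t = (r₁ + r₂)/2 = (3448 + 27910)/2 = 15679 km.
Circular speed at r₁: v₁ = √(μ/r₁) = √(6259.04/3448) = 1.3473 km/s.
Transfer-orbit speed at r₁ (vis-viva): v_p = √[μ(2/r₁ − 1/a_t)] = 1.7976 km/s.
First burn Δv₁ = |v_p − v₁| = 0.4503 km/s.
At r₂, v₂ = √(μ/r₂) = 0.4736 km/s.
Transfer-orbit speed at r₂: v_a = √[μ(2/r₂ − 1/a_t)] = 0.2221 km/s.
Second burn Δv₂ = |v₂ − v_a| = 0.2515 km/s.
Total Δv = Δv₁ + Δv₂ = 0.7018 km/s.

Δv = 701.8 m/s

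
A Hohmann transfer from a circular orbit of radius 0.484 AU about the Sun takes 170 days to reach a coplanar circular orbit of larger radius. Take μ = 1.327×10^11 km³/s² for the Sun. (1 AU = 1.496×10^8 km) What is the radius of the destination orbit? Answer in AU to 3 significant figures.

r₂ = 1.42 AU

In km: r₁ = 0.484 × 1.496×10^8 = 7.24064×10^7 km.
Transfer time t = 170 days = 1.4688×10^7 s, and t = π√(a_t³/μ).
So a_t = (μ t²/π²)^(1/3) = (1.327×10^11 × (1.4688×10^7)² / π²)^(1/3) = 1.4262×10^8 km.
Since a_t = (r₁ + r₂)/2, r₂ = 2a_t − r₁ = 2×1.4262×10^8 − 7.24064×10^7 = 2.128336×10^8 km.
In AU: r₂ = 2.128336×10^8 / 1.496×10^8 = 1.42 AU.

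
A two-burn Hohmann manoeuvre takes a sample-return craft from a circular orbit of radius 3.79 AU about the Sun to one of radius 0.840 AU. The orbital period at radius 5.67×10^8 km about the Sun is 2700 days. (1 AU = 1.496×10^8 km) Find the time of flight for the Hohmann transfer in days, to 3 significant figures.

t = 644 days

From Kepler's third law T² = 4π²r³/μ at r = 5.67×10^8 km, T = 2700 days = 2700 × 86400 s = 2.3328×10^8 s: μ = 4π²r³/T² = 1.32237×10^11 km³/s².
In km: r₁ = 3.79 × 1.496×10^8 = 5.66984×10^8 km; r₂ = 0.840 × 1.496×10^8 = 1.25664×10^8 km.
Transfer-ellipse semi-major axis a_t = (r₁ + r₂)/2 = (5.66984×10^8 + 1.25664×10^8)/2 = 3.46324×10^8 km.
Transfer time t = π√(a_t³/μ) = π√((3.46324×10^8)³ / 1.32237×10^11) = 5.568×10^7 s.
Converting: 5.568×10^7 s ÷ 86400 s/day = 644 days.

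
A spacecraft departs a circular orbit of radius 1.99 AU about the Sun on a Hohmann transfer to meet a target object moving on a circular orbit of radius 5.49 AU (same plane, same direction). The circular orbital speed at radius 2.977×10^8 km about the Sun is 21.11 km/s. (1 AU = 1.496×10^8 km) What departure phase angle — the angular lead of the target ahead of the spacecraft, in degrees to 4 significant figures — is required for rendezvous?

From the circular-orbit relation v² = μ/r at r = 2.977×10^8 km: μ = v²r = (21.11)² × 2.977×10^8 = 1.32665×10^11 km³/s².
In km: r₁ = 1.99 × 1.496×10^8 = 2.97704×10^8 km; r₂ = 5.49 × 1.496×10^8 = 8.21304×10^8 km.
Semi-major axis of the transfer orbit: a_t = (2.97704×10^8 + 8.21304×10^8)/2 = 5.59504×10^8 km.
The half-period of the transfer ellipse is t = π√(a_t³/μ) = 1.14150×10^8 s.
The target's mean motion on its circular orbit is ω₂ = √(μ/r₂³) = 1.54747×10^-8 rad/s.
Angle swept by the target during transfer: ω₂·t = 1.7664 rad = 101.21°.
The spacecraft traverses 180° on the transfer ellipse, so the target must lead by 180° − 101.21° = 78.79°.

φ = 78.79°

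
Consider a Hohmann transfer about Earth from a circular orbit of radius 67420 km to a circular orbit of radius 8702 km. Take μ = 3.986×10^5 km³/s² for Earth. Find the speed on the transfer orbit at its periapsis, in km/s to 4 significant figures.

The Hohmann ellipse has a_t = (r₁ + r₂)/2 = 38061 km.
The periapsis of the transfer ellipse is at r = 8702 km.
From the vis-viva equation, v = √[μ(2/r − 1/a_t)] = 9.008 km/s.

v = 9.008 km/s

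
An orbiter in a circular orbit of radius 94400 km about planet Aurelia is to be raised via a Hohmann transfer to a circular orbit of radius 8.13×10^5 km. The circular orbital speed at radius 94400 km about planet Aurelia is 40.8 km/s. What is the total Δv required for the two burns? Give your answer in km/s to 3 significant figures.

From the circular-orbit relation v² = μ/r at r = 94400 km: μ = v²r = (40.8)² × 94400 = 1.57142×10^8 km³/s².
Semi-major axis of the transfer orbit: a_t = (94400 + 8.130×10^5)/2 = 4.537×10^5 km.
Circular speed at r₁: v₁ = √(μ/r₁) = √(1.57142×10^8/94400) = 40.80 km/s.
On the transfer ellipse at r₁, vis-viva equation gives v_p = √[μ(2/r₁ − 1/a_t)] = 54.62 km/s.
First burn Δv₁ = |v_p − v₁| = 13.82 km/s.
At r₂, v₂ = √(μ/r₂) = 13.903 km/s.
Transfer-orbit speed at r₂: v_a = √[μ(2/r₂ − 1/a_t)] = 6.3417 km/s.
Second burn Δv₂ = |v₂ − v_a| = 7.561 km/s.
Δv = Δv₁ + Δv₂ = 13.82 + 7.561 = 21.38 km/s.

Δv = 21.4 km/s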